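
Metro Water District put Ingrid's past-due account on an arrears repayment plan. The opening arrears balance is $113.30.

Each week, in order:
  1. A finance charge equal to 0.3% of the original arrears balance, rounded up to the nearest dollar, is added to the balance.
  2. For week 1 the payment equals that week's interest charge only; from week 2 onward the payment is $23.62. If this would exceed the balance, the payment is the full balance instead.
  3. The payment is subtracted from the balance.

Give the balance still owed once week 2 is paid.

Week 1: $113.30 +$1.00 interest = $114.30; pay $1.00 → $113.30
Week 2: $113.30 +$1.00 interest = $114.30; pay $23.62 → $90.68

$90.68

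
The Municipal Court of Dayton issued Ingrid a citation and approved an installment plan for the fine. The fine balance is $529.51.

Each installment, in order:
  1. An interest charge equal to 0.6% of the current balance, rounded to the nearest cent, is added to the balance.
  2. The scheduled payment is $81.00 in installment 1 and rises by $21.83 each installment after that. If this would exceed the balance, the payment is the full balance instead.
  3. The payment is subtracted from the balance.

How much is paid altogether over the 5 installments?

Installment 1: $529.51 +$3.18 interest = $532.69; pay $81.00 → $451.69
Installment 2: $451.69 +$2.71 interest = $454.40; pay $102.83 → $351.57
Installment 3: $351.57 +$2.11 interest = $353.68; pay $124.66 → $229.02
Installment 4: $229.02 +$1.37 interest = $230.39; pay $146.49 → $83.90
Installment 5: $83.90 +$0.50 interest = $84.40; pay $84.40 → $0.00
Total paid: $539.38

$539.38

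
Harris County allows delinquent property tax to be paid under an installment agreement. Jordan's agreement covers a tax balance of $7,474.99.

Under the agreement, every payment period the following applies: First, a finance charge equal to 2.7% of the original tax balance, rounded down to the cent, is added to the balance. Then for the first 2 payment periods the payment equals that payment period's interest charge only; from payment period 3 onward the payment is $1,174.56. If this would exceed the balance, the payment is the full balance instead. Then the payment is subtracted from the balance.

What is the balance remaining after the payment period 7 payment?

$2,611.29

# | Opening | Interest | Payment | End bal
1 | $7,474.99 | $201.82 | $201.82 | $7,474.99
2 | $7,474.99 | $201.82 | $201.82 | $7,474.99
3 | $7,474.99 | $201.82 | $1,174.56 | $6,502.25
4 | $6,502.25 | $201.82 | $1,174.56 | $5,529.51
5 | $5,529.51 | $201.82 | $1,174.56 | $4,556.77
6 | $4,556.77 | $201.82 | $1,174.56 | $3,584.03
7 | $3,584.03 | $201.82 | $1,174.56 | $2,611.29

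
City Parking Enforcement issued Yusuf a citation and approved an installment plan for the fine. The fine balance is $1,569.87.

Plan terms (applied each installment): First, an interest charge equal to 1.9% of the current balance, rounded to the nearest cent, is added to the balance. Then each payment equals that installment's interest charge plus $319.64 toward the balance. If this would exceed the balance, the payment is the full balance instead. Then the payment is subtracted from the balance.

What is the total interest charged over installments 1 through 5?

$88.40

Installment 1: opening $1,569.87; interest $29.83 → $1,599.70; payment $349.47; balance $1,250.23
Installment 2: opening $1,250.23; interest $23.75 → $1,273.98; payment $343.39; balance $930.59
Installment 3: opening $930.59; interest $17.68 → $948.27; payment $337.32; balance $610.95
Installment 4: opening $610.95; interest $11.61 → $622.56; payment $331.25; balance $291.31
Installment 5: opening $291.31; interest $5.53 → $296.84; payment $296.84; balance $0.00
Total interest: $29.83 + $23.75 + $17.68 + $11.61 + $5.53 = $88.40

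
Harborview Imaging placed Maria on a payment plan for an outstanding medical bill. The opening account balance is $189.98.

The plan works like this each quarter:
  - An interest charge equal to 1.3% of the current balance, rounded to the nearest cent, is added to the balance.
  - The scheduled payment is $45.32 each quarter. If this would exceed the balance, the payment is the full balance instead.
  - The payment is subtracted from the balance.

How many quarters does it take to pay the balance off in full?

Quarter 1: opening $189.98; interest $2.47 → $192.45; payment $45.32; balance $147.13
Quarter 2: opening $147.13; interest $1.91 → $149.04; payment $45.32; balance $103.72
Quarter 3: opening $103.72; interest $1.35 → $105.07; payment $45.32; balance $59.75
Quarter 4: opening $59.75; interest $0.78 → $60.53; payment $45.32; balance $15.21
Quarter 5: opening $15.21; interest $0.20 → $15.41; payment $15.41; balance $0.00
Balance reaches $0.00 in quarter 5.

5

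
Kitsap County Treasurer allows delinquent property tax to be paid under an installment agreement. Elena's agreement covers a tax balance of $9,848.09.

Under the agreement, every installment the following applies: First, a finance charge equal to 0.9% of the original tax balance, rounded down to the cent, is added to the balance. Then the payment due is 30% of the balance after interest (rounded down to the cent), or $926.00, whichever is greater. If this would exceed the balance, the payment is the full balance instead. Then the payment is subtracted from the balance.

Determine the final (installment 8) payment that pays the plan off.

$98.20

Installment 1: $9,848.09 +$88.63 interest = $9,936.72; pay $2,981.01 → $6,955.71
Installment 2: $6,955.71 +$88.63 interest = $7,044.34; pay $2,113.30 → $4,931.04
Installment 3: $4,931.04 +$88.63 interest = $5,019.67; pay $1,505.90 → $3,513.77
Installment 4: $3,513.77 +$88.63 interest = $3,602.40; pay $1,080.72 → $2,521.68
Installment 5: $2,521.68 +$88.63 interest = $2,610.31; pay $926.00 → $1,684.31
Installment 6: $1,684.31 +$88.63 interest = $1,772.94; pay $926.00 → $846.94
Installment 7: $846.94 +$88.63 interest = $935.57; pay $926.00 → $9.57
Installment 8: $9.57 +$88.63 interest = $98.20; pay $98.20 → $0.00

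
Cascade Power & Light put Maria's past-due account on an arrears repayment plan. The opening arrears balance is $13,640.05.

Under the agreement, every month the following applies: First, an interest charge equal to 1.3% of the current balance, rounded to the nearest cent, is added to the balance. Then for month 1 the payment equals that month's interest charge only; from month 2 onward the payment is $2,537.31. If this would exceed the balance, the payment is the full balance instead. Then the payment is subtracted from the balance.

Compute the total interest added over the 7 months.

$772.99

Month 1: opening $13,640.05; interest $177.32 → $13,817.37; payment $177.32; balance $13,640.05
Month 2: opening $13,640.05; interest $177.32 → $13,817.37; payment $2,537.31; balance $11,280.06
Month 3: opening $11,280.06; interest $146.64 → $11,426.70; payment $2,537.31; balance $8,889.39
Month 4: opening $8,889.39; interest $115.56 → $9,004.95; payment $2,537.31; balance $6,467.64
Month 5: opening $6,467.64; interest $84.08 → $6,551.72; payment $2,537.31; balance $4,014.41
Month 6: opening $4,014.41; interest $52.19 → $4,066.60; payment $2,537.31; balance $1,529.29
Month 7: opening $1,529.29; interest $19.88 → $1,549.17; payment $1,549.17; balance $0.00
Total interest: $177.32 + $177.32 + $146.64 + $115.56 + $84.08 + $52.19 + $19.88 = $772.99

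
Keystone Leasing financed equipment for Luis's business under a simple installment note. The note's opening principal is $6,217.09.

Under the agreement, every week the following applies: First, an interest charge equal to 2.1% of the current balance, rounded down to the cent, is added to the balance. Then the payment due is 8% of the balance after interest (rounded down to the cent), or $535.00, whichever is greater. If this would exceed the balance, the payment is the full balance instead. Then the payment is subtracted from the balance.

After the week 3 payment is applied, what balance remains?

Week 1: opening $6,217.09; interest $130.55 → $6,347.64; payment $535.00; balance $5,812.64
Week 2: opening $5,812.64; interest $122.06 → $5,934.70; payment $535.00; balance $5,399.70
Week 3: opening $5,399.70; interest $113.39 → $5,513.09; payment $535.00; balance $4,978.09

$4,978.09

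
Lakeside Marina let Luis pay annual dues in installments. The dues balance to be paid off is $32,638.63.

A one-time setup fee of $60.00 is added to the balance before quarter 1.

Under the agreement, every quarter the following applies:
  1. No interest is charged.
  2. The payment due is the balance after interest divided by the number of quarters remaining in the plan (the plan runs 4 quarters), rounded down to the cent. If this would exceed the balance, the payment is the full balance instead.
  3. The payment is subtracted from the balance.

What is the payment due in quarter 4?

Quarter 1: opening $32,698.63; payment $8,174.65; balance $24,523.98
Quarter 2: opening $24,523.98; payment $8,174.66; balance $16,349.32
Quarter 3: opening $16,349.32; payment $8,174.66; balance $8,174.66
Quarter 4: opening $8,174.66; payment $8,174.66; balance $0.00

$8,174.66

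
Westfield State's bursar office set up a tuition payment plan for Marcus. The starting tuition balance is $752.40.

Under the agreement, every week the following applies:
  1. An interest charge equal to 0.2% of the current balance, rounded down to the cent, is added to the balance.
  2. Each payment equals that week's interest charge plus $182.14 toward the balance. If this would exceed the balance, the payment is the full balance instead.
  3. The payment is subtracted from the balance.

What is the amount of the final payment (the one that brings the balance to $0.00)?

$23.88

# | Opening | Interest | Payment | End bal
1 | $752.40 | $1.50 | $183.64 | $570.26
2 | $570.26 | $1.14 | $183.28 | $388.12
3 | $388.12 | $0.77 | $182.91 | $205.98
4 | $205.98 | $0.41 | $182.55 | $23.84
5 | $23.84 | $0.04 | $23.88 | $0.00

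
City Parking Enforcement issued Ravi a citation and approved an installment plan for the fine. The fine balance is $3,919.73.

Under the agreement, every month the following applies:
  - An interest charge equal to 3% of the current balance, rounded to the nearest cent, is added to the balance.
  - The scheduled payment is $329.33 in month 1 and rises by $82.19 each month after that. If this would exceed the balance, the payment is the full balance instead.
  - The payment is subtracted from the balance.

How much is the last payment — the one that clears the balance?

Month 1: opening $3,919.73; interest $117.59 → $4,037.32; payment $329.33; balance $3,707.99
Month 2: opening $3,707.99; interest $111.24 → $3,819.23; payment $411.52; balance $3,407.71
Month 3: opening $3,407.71; interest $102.23 → $3,509.94; payment $493.71; balance $3,016.23
Month 4: opening $3,016.23; interest $90.49 → $3,106.72; payment $575.90; balance $2,530.82
Month 5: opening $2,530.82; interest $75.92 → $2,606.74; payment $658.09; balance $1,948.65
Month 6: opening $1,948.65; interest $58.46 → $2,007.11; payment $740.28; balance $1,266.83
Month 7: opening $1,266.83; interest $38.00 → $1,304.83; payment $822.47; balance $482.36
Month 8: opening $482.36; interest $14.47 → $496.83; payment $496.83; balance $0.00

$496.83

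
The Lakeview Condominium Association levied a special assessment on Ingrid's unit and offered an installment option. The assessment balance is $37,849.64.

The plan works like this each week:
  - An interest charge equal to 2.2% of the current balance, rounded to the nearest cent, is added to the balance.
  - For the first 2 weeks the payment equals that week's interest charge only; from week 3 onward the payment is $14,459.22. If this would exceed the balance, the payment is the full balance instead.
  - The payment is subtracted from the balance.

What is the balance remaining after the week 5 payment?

# | Opening | Interest | Payment | End bal
1 | $37,849.64 | $832.69 | $832.69 | $37,849.64
2 | $37,849.64 | $832.69 | $832.69 | $37,849.64
3 | $37,849.64 | $832.69 | $14,459.22 | $24,223.11
4 | $24,223.11 | $532.91 | $14,459.22 | $10,296.80
5 | $10,296.80 | $226.53 | $10,523.33 | $0.00

$0.00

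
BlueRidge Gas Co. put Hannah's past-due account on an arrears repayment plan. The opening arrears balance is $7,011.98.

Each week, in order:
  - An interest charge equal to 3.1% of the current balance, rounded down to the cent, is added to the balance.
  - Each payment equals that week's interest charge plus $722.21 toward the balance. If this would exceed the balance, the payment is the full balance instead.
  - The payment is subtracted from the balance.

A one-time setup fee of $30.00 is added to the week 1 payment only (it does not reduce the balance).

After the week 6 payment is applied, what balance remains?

Week 1: opening $7,011.98; interest $217.37 → $7,229.35; payment $939.58 (+ $30.00 fee); balance $6,289.77
Week 2: opening $6,289.77; interest $194.98 → $6,484.75; payment $917.19; balance $5,567.56
Week 3: opening $5,567.56; interest $172.59 → $5,740.15; payment $894.80; balance $4,845.35
Week 4: opening $4,845.35; interest $150.20 → $4,995.55; payment $872.41; balance $4,123.14
Week 5: opening $4,123.14; interest $127.81 → $4,250.95; payment $850.02; balance $3,400.93
Week 6: opening $3,400.93; interest $105.42 → $3,506.35; payment $827.63; balance $2,678.72

$2,678.72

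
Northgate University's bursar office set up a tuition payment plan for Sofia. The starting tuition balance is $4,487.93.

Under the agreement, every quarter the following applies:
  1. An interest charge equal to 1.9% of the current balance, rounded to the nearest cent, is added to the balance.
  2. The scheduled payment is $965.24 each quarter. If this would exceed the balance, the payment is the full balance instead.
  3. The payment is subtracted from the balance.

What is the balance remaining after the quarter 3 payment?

$1,797.54

# | Opening | Interest | Payment | End bal
1 | $4,487.93 | $85.27 | $965.24 | $3,607.96
2 | $3,607.96 | $68.55 | $965.24 | $2,711.27
3 | $2,711.27 | $51.51 | $965.24 | $1,797.54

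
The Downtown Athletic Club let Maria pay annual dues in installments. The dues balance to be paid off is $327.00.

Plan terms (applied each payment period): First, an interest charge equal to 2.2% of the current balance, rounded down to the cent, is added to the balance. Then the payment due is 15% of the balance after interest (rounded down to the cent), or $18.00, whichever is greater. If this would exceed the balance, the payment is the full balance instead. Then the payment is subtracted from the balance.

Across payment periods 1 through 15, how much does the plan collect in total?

Payment period 1: $327.00 +$7.19 interest = $334.19; pay $50.12 → $284.07
Payment period 2: $284.07 +$6.24 interest = $290.31; pay $43.54 → $246.77
Payment period 3: $246.77 +$5.42 interest = $252.19; pay $37.82 → $214.37
Payment period 4: $214.37 +$4.71 interest = $219.08; pay $32.86 → $186.22
Payment period 5: $186.22 +$4.09 interest = $190.31; pay $28.54 → $161.77
Payment period 6: $161.77 +$3.55 interest = $165.32; pay $24.79 → $140.53
Payment period 7: $140.53 +$3.09 interest = $143.62; pay $21.54 → $122.08
Payment period 8: $122.08 +$2.68 interest = $124.76; pay $18.71 → $106.05
Payment period 9: $106.05 +$2.33 interest = $108.38; pay $18.00 → $90.38
Payment period 10: $90.38 +$1.98 interest = $92.36; pay $18.00 → $74.36
Payment period 11: $74.36 +$1.63 interest = $75.99; pay $18.00 → $57.99
Payment period 12: $57.99 +$1.27 interest = $59.26; pay $18.00 → $41.26
Payment period 13: $41.26 +$0.90 interest = $42.16; pay $18.00 → $24.16
Payment period 14: $24.16 +$0.53 interest = $24.69; pay $18.00 → $6.69
Payment period 15: $6.69 +$0.14 interest = $6.83; pay $6.83 → $0.00
Total paid: $372.75

$372.75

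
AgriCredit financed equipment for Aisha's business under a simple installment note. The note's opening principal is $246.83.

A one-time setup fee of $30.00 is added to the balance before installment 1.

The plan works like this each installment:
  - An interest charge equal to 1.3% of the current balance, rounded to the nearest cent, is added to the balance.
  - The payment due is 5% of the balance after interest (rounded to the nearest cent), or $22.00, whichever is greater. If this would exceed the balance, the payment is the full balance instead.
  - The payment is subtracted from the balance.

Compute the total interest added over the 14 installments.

Installment 1: opening $276.83; interest $3.60 → $280.43; payment $22.00; balance $258.43
Installment 2: opening $258.43; interest $3.36 → $261.79; payment $22.00; balance $239.79
Installment 3: opening $239.79; interest $3.12 → $242.91; payment $22.00; balance $220.91
Installment 4: opening $220.91; interest $2.87 → $223.78; payment $22.00; balance $201.78
Installment 5: opening $201.78; interest $2.62 → $204.40; payment $22.00; balance $182.40
Installment 6: opening $182.40; interest $2.37 → $184.77; payment $22.00; balance $162.77
Installment 7: opening $162.77; interest $2.12 → $164.89; payment $22.00; balance $142.89
Installment 8: opening $142.89; interest $1.86 → $144.75; payment $22.00; balance $122.75
Installment 9: opening $122.75; interest $1.60 → $124.35; payment $22.00; balance $102.35
Installment 10: opening $102.35; interest $1.33 → $103.68; payment $22.00; balance $81.68
Installment 11: opening $81.68; interest $1.06 → $82.74; payment $22.00; balance $60.74
Installment 12: opening $60.74; interest $0.79 → $61.53; payment $22.00; balance $39.53
Installment 13: opening $39.53; interest $0.51 → $40.04; payment $22.00; balance $18.04
Installment 14: opening $18.04; interest $0.23 → $18.27; payment $18.27; balance $0.00
Total interest: $3.60 + $3.36 + $3.12 + $2.87 + $2.62 + $2.37 + $2.12 + $1.86 + $1.60 + $1.33 + $1.06 + $0.79 + $0.51 + $0.23 = $27.44

$27.44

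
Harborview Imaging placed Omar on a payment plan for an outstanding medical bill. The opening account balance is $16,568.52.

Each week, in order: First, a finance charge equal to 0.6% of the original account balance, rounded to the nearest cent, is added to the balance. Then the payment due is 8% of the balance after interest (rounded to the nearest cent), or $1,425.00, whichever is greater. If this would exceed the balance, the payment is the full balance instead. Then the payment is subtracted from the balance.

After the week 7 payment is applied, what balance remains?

$7,289.39

Week 1: opening $16,568.52; interest $99.41 → $16,667.93; payment $1,425.00; balance $15,242.93
Week 2: opening $15,242.93; interest $99.41 → $15,342.34; payment $1,425.00; balance $13,917.34
Week 3: opening $13,917.34; interest $99.41 → $14,016.75; payment $1,425.00; balance $12,591.75
Week 4: opening $12,591.75; interest $99.41 → $12,691.16; payment $1,425.00; balance $11,266.16
Week 5: opening $11,266.16; interest $99.41 → $11,365.57; payment $1,425.00; balance $9,940.57
Week 6: opening $9,940.57; interest $99.41 → $10,039.98; payment $1,425.00; balance $8,614.98
Week 7: opening $8,614.98; interest $99.41 → $8,714.39; payment $1,425.00; balance $7,289.39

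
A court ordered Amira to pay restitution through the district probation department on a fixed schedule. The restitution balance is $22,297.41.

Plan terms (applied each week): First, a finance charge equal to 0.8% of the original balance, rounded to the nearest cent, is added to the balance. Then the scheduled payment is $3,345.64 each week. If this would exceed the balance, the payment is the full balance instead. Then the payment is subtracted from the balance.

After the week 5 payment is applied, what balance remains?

Week 1: $22,297.41 +$178.38 interest = $22,475.79; pay $3,345.64 → $19,130.15
Week 2: $19,130.15 +$178.38 interest = $19,308.53; pay $3,345.64 → $15,962.89
Week 3: $15,962.89 +$178.38 interest = $16,141.27; pay $3,345.64 → $12,795.63
Week 4: $12,795.63 +$178.38 interest = $12,974.01; pay $3,345.64 → $9,628.37
Week 5: $9,628.37 +$178.38 interest = $9,806.75; pay $3,345.64 → $6,461.11

$6,461.11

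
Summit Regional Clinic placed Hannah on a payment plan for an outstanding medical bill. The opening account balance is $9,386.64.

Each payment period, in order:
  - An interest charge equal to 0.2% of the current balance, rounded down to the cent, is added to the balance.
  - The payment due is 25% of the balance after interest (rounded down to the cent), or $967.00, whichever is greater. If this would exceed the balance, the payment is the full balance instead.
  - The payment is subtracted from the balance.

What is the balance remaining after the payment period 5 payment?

Payment period 1: opening $9,386.64; interest $18.77 → $9,405.41; payment $2,351.35; balance $7,054.06
Payment period 2: opening $7,054.06; interest $14.10 → $7,068.16; payment $1,767.04; balance $5,301.12
Payment period 3: opening $5,301.12; interest $10.60 → $5,311.72; payment $1,327.93; balance $3,983.79
Payment period 4: opening $3,983.79; interest $7.96 → $3,991.75; payment $997.93; balance $2,993.82
Payment period 5: opening $2,993.82; interest $5.98 → $2,999.80; payment $967.00; balance $2,032.80

$2,032.80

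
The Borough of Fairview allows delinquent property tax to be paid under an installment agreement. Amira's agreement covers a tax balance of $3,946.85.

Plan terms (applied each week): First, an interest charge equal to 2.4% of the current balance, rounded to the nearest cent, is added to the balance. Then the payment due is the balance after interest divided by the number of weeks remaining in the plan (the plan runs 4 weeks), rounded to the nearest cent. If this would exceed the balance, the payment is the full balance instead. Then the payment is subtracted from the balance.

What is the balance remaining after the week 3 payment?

Week 1: $3,946.85 +$94.72 interest = $4,041.57; pay $1,010.39 → $3,031.18
Week 2: $3,031.18 +$72.75 interest = $3,103.93; pay $1,034.64 → $2,069.29
Week 3: $2,069.29 +$49.66 interest = $2,118.95; pay $1,059.48 → $1,059.47

$1,059.47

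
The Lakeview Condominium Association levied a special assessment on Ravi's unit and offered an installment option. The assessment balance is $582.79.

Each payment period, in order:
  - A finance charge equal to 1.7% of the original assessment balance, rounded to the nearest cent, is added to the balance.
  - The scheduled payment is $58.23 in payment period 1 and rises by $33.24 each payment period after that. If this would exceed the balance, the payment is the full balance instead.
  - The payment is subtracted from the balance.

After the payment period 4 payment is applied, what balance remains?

# | Opening | Interest | Payment | End bal
1 | $582.79 | $9.91 | $58.23 | $534.47
2 | $534.47 | $9.91 | $91.47 | $452.91
3 | $452.91 | $9.91 | $124.71 | $338.11
4 | $338.11 | $9.91 | $157.95 | $190.07

$190.07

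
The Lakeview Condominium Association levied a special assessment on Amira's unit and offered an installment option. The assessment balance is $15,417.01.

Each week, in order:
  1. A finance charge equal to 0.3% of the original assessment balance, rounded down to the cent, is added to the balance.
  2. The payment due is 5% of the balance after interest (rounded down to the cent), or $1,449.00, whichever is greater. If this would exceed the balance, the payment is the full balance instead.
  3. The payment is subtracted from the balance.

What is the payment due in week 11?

$1,435.76

Week 1: $15,417.01 +$46.25 interest = $15,463.26; pay $1,449.00 → $14,014.26
Week 2: $14,014.26 +$46.25 interest = $14,060.51; pay $1,449.00 → $12,611.51
Week 3: $12,611.51 +$46.25 interest = $12,657.76; pay $1,449.00 → $11,208.76
Week 4: $11,208.76 +$46.25 interest = $11,255.01; pay $1,449.00 → $9,806.01
Week 5: $9,806.01 +$46.25 interest = $9,852.26; pay $1,449.00 → $8,403.26
Week 6: $8,403.26 +$46.25 interest = $8,449.51; pay $1,449.00 → $7,000.51
Week 7: $7,000.51 +$46.25 interest = $7,046.76; pay $1,449.00 → $5,597.76
Week 8: $5,597.76 +$46.25 interest = $5,644.01; pay $1,449.00 → $4,195.01
Week 9: $4,195.01 +$46.25 interest = $4,241.26; pay $1,449.00 → $2,792.26
Week 10: $2,792.26 +$46.25 interest = $2,838.51; pay $1,449.00 → $1,389.51
Week 11: $1,389.51 +$46.25 interest = $1,435.76; pay $1,435.76 → $0.00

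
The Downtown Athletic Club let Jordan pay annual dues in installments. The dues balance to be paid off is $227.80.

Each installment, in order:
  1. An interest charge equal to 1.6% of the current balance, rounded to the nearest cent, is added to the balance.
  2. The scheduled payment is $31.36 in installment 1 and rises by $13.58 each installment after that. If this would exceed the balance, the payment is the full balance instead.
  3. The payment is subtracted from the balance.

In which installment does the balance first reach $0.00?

5

Installment 1: opening $227.80; interest $3.64 → $231.44; payment $31.36; balance $200.08
Installment 2: opening $200.08; interest $3.20 → $203.28; payment $44.94; balance $158.34
Installment 3: opening $158.34; interest $2.53 → $160.87; payment $58.52; balance $102.35
Installment 4: opening $102.35; interest $1.64 → $103.99; payment $72.10; balance $31.89
Installment 5: opening $31.89; interest $0.51 → $32.40; payment $32.40; balance $0.00
Balance reaches $0.00 in installment 5.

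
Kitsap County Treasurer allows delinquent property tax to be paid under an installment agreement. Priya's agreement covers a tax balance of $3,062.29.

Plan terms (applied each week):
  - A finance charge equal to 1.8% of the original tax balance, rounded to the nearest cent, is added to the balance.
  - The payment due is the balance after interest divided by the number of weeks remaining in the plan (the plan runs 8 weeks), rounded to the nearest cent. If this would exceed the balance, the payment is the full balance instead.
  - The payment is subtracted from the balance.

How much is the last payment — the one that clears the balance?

$532.59

Week 1: $3,062.29 +$55.12 interest = $3,117.41; pay $389.68 → $2,727.73
Week 2: $2,727.73 +$55.12 interest = $2,782.85; pay $397.55 → $2,385.30
Week 3: $2,385.30 +$55.12 interest = $2,440.42; pay $406.74 → $2,033.68
Week 4: $2,033.68 +$55.12 interest = $2,088.80; pay $417.76 → $1,671.04
Week 5: $1,671.04 +$55.12 interest = $1,726.16; pay $431.54 → $1,294.62
Week 6: $1,294.62 +$55.12 interest = $1,349.74; pay $449.91 → $899.83
Week 7: $899.83 +$55.12 interest = $954.95; pay $477.48 → $477.47
Week 8: $477.47 +$55.12 interest = $532.59; pay $532.59 → $0.00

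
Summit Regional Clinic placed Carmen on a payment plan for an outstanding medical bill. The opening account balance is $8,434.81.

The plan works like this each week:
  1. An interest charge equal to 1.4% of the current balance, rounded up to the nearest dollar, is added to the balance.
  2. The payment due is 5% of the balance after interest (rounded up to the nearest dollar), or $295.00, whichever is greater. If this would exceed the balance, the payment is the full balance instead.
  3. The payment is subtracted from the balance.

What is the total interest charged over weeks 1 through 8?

Week 1: opening $8,434.81; interest $119.00 → $8,553.81; payment $428.00; balance $8,125.81
Week 2: opening $8,125.81; interest $114.00 → $8,239.81; payment $412.00; balance $7,827.81
Week 3: opening $7,827.81; interest $110.00 → $7,937.81; payment $397.00; balance $7,540.81
Week 4: opening $7,540.81; interest $106.00 → $7,646.81; payment $383.00; balance $7,263.81
Week 5: opening $7,263.81; interest $102.00 → $7,365.81; payment $369.00; balance $6,996.81
Week 6: opening $6,996.81; interest $98.00 → $7,094.81; payment $355.00; balance $6,739.81
Week 7: opening $6,739.81; interest $95.00 → $6,834.81; payment $342.00; balance $6,492.81
Week 8: opening $6,492.81; interest $91.00 → $6,583.81; payment $330.00; balance $6,253.81
Total interest: $119.00 + $114.00 + $110.00 + $106.00 + $102.00 + $98.00 + $95.00 + $91.00 = $835.00

$835.00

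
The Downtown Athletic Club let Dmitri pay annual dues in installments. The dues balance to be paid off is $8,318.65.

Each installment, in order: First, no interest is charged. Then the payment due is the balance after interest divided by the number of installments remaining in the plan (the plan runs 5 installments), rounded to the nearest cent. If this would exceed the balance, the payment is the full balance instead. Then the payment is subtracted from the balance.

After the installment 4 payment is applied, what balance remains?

$1,663.73

Installment 1: opening $8,318.65; payment $1,663.73; balance $6,654.92
Installment 2: opening $6,654.92; payment $1,663.73; balance $4,991.19
Installment 3: opening $4,991.19; payment $1,663.73; balance $3,327.46
Installment 4: opening $3,327.46; payment $1,663.73; balance $1,663.73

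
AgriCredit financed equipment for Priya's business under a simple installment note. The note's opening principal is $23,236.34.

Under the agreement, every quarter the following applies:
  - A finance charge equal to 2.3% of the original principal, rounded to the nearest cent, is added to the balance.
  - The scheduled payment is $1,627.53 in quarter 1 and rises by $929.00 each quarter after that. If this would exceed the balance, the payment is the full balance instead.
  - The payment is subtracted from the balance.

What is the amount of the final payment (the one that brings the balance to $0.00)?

Quarter 1: opening $23,236.34; interest $534.44 → $23,770.78; payment $1,627.53; balance $22,143.25
Quarter 2: opening $22,143.25; interest $534.44 → $22,677.69; payment $2,556.53; balance $20,121.16
Quarter 3: opening $20,121.16; interest $534.44 → $20,655.60; payment $3,485.53; balance $17,170.07
Quarter 4: opening $17,170.07; interest $534.44 → $17,704.51; payment $4,414.53; balance $13,289.98
Quarter 5: opening $13,289.98; interest $534.44 → $13,824.42; payment $5,343.53; balance $8,480.89
Quarter 6: opening $8,480.89; interest $534.44 → $9,015.33; payment $6,272.53; balance $2,742.80
Quarter 7: opening $2,742.80; interest $534.44 → $3,277.24; payment $3,277.24; balance $0.00

$3,277.24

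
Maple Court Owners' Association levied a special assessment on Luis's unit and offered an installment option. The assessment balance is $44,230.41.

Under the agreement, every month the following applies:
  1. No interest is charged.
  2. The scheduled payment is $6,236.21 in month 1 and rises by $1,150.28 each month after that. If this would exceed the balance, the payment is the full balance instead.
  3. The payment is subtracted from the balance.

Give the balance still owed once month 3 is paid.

Month 1: opening $44,230.41; payment $6,236.21; balance $37,994.20
Month 2: opening $37,994.20; payment $7,386.49; balance $30,607.71
Month 3: opening $30,607.71; payment $8,536.77; balance $22,070.94

$22,070.94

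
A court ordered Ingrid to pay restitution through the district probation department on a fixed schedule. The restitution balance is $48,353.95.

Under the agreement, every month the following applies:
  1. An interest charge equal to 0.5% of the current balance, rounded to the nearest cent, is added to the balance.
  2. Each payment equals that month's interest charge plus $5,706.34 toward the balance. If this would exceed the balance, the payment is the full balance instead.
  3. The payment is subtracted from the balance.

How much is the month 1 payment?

$5,948.11

Month 1: $48,353.95 +$241.77 interest = $48,595.72; pay $5,948.11 → $42,647.61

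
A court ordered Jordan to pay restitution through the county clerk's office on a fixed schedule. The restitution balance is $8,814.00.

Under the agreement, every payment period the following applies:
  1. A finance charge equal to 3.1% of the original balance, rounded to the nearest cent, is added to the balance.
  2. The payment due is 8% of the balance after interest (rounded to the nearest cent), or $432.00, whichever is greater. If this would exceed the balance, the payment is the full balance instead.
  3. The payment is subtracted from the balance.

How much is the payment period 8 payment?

# | Opening | Interest | Payment | End bal
1 | $8,814.00 | $273.23 | $726.98 | $8,360.25
2 | $8,360.25 | $273.23 | $690.68 | $7,942.80
3 | $7,942.80 | $273.23 | $657.28 | $7,558.75
4 | $7,558.75 | $273.23 | $626.56 | $7,205.42
5 | $7,205.42 | $273.23 | $598.29 | $6,880.36
6 | $6,880.36 | $273.23 | $572.29 | $6,581.30
7 | $6,581.30 | $273.23 | $548.36 | $6,306.17
8 | $6,306.17 | $273.23 | $526.35 | $6,053.05

$526.35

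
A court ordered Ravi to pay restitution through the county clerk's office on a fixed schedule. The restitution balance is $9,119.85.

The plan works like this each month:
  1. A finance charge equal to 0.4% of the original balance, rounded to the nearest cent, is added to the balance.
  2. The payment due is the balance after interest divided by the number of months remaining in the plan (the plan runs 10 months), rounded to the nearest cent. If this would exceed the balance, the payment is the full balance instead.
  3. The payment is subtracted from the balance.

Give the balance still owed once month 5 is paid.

Month 1: $9,119.85 +$36.48 interest = $9,156.33; pay $915.63 → $8,240.70
Month 2: $8,240.70 +$36.48 interest = $8,277.18; pay $919.69 → $7,357.49
Month 3: $7,357.49 +$36.48 interest = $7,393.97; pay $924.25 → $6,469.72
Month 4: $6,469.72 +$36.48 interest = $6,506.20; pay $929.46 → $5,576.74
Month 5: $5,576.74 +$36.48 interest = $5,613.22; pay $935.54 → $4,677.68

$4,677.68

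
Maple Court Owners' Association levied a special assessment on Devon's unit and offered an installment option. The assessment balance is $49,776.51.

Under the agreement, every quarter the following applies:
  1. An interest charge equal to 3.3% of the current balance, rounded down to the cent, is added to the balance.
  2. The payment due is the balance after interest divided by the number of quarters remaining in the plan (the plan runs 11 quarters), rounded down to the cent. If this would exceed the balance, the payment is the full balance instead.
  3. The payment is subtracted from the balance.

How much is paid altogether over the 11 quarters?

$60,801.25

Quarter 1: opening $49,776.51; interest $1,642.62 → $51,419.13; payment $4,674.46; balance $46,744.67
Quarter 2: opening $46,744.67; interest $1,542.57 → $48,287.24; payment $4,828.72; balance $43,458.52
Quarter 3: opening $43,458.52; interest $1,434.13 → $44,892.65; payment $4,988.07; balance $39,904.58
Quarter 4: opening $39,904.58; interest $1,316.85 → $41,221.43; payment $5,152.67; balance $36,068.76
Quarter 5: opening $36,068.76; interest $1,190.26 → $37,259.02; payment $5,322.71; balance $31,936.31
Quarter 6: opening $31,936.31; interest $1,053.89 → $32,990.20; payment $5,498.36; balance $27,491.84
Quarter 7: opening $27,491.84; interest $907.23 → $28,399.07; payment $5,679.81; balance $22,719.26
Quarter 8: opening $22,719.26; interest $749.73 → $23,468.99; payment $5,867.24; balance $17,601.75
Quarter 9: opening $17,601.75; interest $580.85 → $18,182.60; payment $6,060.86; balance $12,121.74
Quarter 10: opening $12,121.74; interest $400.01 → $12,521.75; payment $6,260.87; balance $6,260.88
Quarter 11: opening $6,260.88; interest $206.60 → $6,467.48; payment $6,467.48; balance $0.00
Total paid: $60,801.25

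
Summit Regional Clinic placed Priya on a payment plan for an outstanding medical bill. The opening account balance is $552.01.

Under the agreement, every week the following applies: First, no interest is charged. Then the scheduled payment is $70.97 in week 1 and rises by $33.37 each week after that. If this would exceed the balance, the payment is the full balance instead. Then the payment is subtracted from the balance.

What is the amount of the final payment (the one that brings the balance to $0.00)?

$67.91

Week 1: opening $552.01; payment $70.97; balance $481.04
Week 2: opening $481.04; payment $104.34; balance $376.70
Week 3: opening $376.70; payment $137.71; balance $238.99
Week 4: opening $238.99; payment $171.08; balance $67.91
Week 5: opening $67.91; payment $67.91; balance $0.00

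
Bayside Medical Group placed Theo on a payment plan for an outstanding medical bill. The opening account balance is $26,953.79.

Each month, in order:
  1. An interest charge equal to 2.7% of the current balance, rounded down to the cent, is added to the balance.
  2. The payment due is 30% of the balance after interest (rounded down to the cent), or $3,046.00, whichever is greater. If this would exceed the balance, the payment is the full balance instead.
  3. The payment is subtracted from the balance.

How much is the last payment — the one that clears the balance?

$1,457.43

# | Opening | Interest | Payment | End bal
1 | $26,953.79 | $727.75 | $8,304.46 | $19,377.08
2 | $19,377.08 | $523.18 | $5,970.07 | $13,930.19
3 | $13,930.19 | $376.11 | $4,291.89 | $10,014.41
4 | $10,014.41 | $270.38 | $3,085.43 | $7,199.36
5 | $7,199.36 | $194.38 | $3,046.00 | $4,347.74
6 | $4,347.74 | $117.38 | $3,046.00 | $1,419.12
7 | $1,419.12 | $38.31 | $1,457.43 | $0.00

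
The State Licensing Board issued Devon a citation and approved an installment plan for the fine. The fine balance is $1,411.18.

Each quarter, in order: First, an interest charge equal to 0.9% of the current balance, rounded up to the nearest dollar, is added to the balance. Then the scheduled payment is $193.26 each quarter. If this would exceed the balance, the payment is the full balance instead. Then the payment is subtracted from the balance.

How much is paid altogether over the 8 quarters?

Quarter 1: $1,411.18 +$13.00 interest = $1,424.18; pay $193.26 → $1,230.92
Quarter 2: $1,230.92 +$12.00 interest = $1,242.92; pay $193.26 → $1,049.66
Quarter 3: $1,049.66 +$10.00 interest = $1,059.66; pay $193.26 → $866.40
Quarter 4: $866.40 +$8.00 interest = $874.40; pay $193.26 → $681.14
Quarter 5: $681.14 +$7.00 interest = $688.14; pay $193.26 → $494.88
Quarter 6: $494.88 +$5.00 interest = $499.88; pay $193.26 → $306.62
Quarter 7: $306.62 +$3.00 interest = $309.62; pay $193.26 → $116.36
Quarter 8: $116.36 +$2.00 interest = $118.36; pay $118.36 → $0.00
Total paid: $1,471.18

$1,471.18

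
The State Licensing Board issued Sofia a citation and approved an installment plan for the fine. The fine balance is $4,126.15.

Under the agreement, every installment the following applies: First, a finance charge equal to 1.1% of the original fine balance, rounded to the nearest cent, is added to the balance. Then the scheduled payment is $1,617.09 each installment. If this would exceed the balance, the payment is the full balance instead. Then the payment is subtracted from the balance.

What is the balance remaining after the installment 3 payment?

$0.00

Installment 1: opening $4,126.15; interest $45.39 → $4,171.54; payment $1,617.09; balance $2,554.45
Installment 2: opening $2,554.45; interest $45.39 → $2,599.84; payment $1,617.09; balance $982.75
Installment 3: opening $982.75; interest $45.39 → $1,028.14; payment $1,028.14; balance $0.00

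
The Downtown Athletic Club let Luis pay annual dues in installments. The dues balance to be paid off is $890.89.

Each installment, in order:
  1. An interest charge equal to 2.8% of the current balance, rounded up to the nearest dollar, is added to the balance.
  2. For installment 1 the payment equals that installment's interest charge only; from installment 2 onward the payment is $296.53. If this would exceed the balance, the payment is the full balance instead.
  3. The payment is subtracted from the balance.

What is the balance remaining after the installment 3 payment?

$340.83

Installment 1: $890.89 +$25.00 interest = $915.89; pay $25.00 → $890.89
Installment 2: $890.89 +$25.00 interest = $915.89; pay $296.53 → $619.36
Installment 3: $619.36 +$18.00 interest = $637.36; pay $296.53 → $340.83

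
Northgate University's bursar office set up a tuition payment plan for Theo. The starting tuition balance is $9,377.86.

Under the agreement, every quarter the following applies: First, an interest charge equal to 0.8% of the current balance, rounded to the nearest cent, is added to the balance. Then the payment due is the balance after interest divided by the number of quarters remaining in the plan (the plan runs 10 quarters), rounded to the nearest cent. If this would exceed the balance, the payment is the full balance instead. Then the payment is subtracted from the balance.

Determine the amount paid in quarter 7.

Quarter 1: $9,377.86 +$75.02 interest = $9,452.88; pay $945.29 → $8,507.59
Quarter 2: $8,507.59 +$68.06 interest = $8,575.65; pay $952.85 → $7,622.80
Quarter 3: $7,622.80 +$60.98 interest = $7,683.78; pay $960.47 → $6,723.31
Quarter 4: $6,723.31 +$53.79 interest = $6,777.10; pay $968.16 → $5,808.94
Quarter 5: $5,808.94 +$46.47 interest = $5,855.41; pay $975.90 → $4,879.51
Quarter 6: $4,879.51 +$39.04 interest = $4,918.55; pay $983.71 → $3,934.84
Quarter 7: $3,934.84 +$31.48 interest = $3,966.32; pay $991.58 → $2,974.74

$991.58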